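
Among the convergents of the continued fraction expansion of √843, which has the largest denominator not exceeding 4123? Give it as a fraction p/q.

√843 = [29; 29, 58, …] (period length 2).
Convergents:
  p_0/q_0 = 29/1
  p_1/q_1 = 842/29
  p_2/q_2 = 48865/1683
  p_3/q_3 = 1417927/48836
q_2 = 1683 ≤ 4123 < 48836 = q_3, so the answer is 48865/1683.

48865/1683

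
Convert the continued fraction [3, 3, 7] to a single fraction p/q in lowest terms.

73/22

Using pₖ = aₖpₖ₋₁ + pₖ₋₂ and qₖ = aₖqₖ₋₁ + qₖ₋₂:
  k=0: a=3, p=3, q=1
  k=1: a=3, p=10, q=3
  k=2: a=7, p=73, q=22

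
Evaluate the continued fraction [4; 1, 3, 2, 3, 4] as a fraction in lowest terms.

Using pₖ = aₖpₖ₋₁ + pₖ₋₂ and qₖ = aₖqₖ₋₁ + qₖ₋₂:
  k=0: a=4, p=4, q=1
  k=1: a=1, p=5, q=1
  k=2: a=3, p=19, q=4
  k=3: a=2, p=43, q=9
  k=4: a=3, p=148, q=31
  k=5: a=4, p=635, q=133

635/133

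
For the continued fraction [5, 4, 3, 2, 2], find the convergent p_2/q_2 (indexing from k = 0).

68/13

Using pₖ = aₖpₖ₋₁ + pₖ₋₂, qₖ = aₖqₖ₋₁ + qₖ₋₂ (with p₋₁=1, p₋₂=0, q₋₁=0, q₋₂=1):
  k=0: a=5, p=5, q=1
  k=1: a=4, p=21, q=4
  k=2: a=3, p=68, q=13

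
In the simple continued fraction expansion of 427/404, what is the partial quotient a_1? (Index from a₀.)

427 = 1·404 + 23   →  a_0 = 1
404 = 17·23 + 13   →  a_1 = 17

17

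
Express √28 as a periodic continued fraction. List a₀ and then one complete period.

a₀ = ⌊√28⌋ = 5.
With m₀=0, d₀=1 and mₖ₊₁ = dₖaₖ − mₖ, dₖ₊₁ = (n − mₖ₊₁²)/dₖ, aₖ₊₁ = ⌊(a₀+mₖ₊₁)/dₖ₊₁⌋:
  k=1: m=5, d=3, a=3
  k=2: m=4, d=4, a=2
  k=3: m=4, d=3, a=3
  k=4: m=5, d=1, a=10
d=1 and a=2a₀=10 at k=4, so the next step gives (m, d) = (5, 3) again — its k=1 value — and the period has length 4.

[5; 3, 2, 3, 10]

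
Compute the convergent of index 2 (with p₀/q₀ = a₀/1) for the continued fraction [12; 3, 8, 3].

308/25

Using pₖ = aₖpₖ₋₁ + pₖ₋₂, qₖ = aₖqₖ₋₁ + qₖ₋₂ (with p₋₁=1, p₋₂=0, q₋₁=0, q₋₂=1):
  k=0: a=12, p=12, q=1
  k=1: a=3, p=37, q=3
  k=2: a=8, p=308, q=25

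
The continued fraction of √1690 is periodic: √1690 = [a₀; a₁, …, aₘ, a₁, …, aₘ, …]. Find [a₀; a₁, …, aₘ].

a₀ = ⌊√1690⌋ = 41.

[41; 9, 8, 9, 82]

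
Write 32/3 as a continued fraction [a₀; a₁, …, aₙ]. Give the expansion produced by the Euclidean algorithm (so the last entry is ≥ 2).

32 = 10·3 + 2
3 = 1·2 + 1
2 = 2·1 + 0  (stop)
So 32/3 = [10; 1, 2].

[10; 1, 2]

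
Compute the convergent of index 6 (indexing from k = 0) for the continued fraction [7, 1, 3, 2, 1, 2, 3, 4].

917/118

Using pₖ = aₖpₖ₋₁ + pₖ₋₂, qₖ = aₖqₖ₋₁ + qₖ₋₂ (with p₋₁=1, p₋₂=0, q₋₁=0, q₋₂=1):
  k=0: a=7, p=7, q=1
  k=1: a=1, p=8, q=1
  k=2: a=3, p=31, q=4
  k=3: a=2, p=70, q=9
  k=4: a=1, p=101, q=13
  k=5: a=2, p=272, q=35
  k=6: a=3, p=917, q=118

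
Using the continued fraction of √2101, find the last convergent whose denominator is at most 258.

√2101 = [45; 1, 5, 8, 5, 1, 90, …] (period length 6).
Convergents:
  p_0/q_0 = 45/1
  p_1/q_1 = 46/1
  p_2/q_2 = 275/6
  p_3/q_3 = 2246/49
  p_4/q_4 = 11505/251
  p_5/q_5 = 13751/300
q_4 = 251 ≤ 258 < 300 = q_5, so the answer is 11505/251.

11505/251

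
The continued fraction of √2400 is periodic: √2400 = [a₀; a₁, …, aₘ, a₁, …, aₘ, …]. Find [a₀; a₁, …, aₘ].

[48; 1, 96]

a₀ = ⌊√2400⌋ = 48.
With m₀=0, d₀=1 and mₖ₊₁ = dₖaₖ − mₖ, dₖ₊₁ = (n − mₖ₊₁²)/dₖ, aₖ₊₁ = ⌊(a₀+mₖ₊₁)/dₖ₊₁⌋:
  k=1: m=48, d=96, a=1
  k=2: m=48, d=1, a=96
d=1 and a=2a₀=96 at k=2, so the next step gives (m, d) = (48, 96) again — its k=1 value — and the period has length 2.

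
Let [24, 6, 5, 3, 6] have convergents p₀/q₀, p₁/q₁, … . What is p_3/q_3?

2392/99

Using pₖ = aₖpₖ₋₁ + pₖ₋₂, qₖ = aₖqₖ₋₁ + qₖ₋₂ (with p₋₁=1, p₋₂=0, q₋₁=0, q₋₂=1):
  k=0: a=24, p=24, q=1
  k=1: a=6, p=145, q=6
  k=2: a=5, p=749, q=31
  k=3: a=3, p=2392, q=99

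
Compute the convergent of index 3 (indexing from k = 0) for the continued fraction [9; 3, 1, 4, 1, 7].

176/19

Using pₖ = aₖpₖ₋₁ + pₖ₋₂, qₖ = aₖqₖ₋₁ + qₖ₋₂ (with p₋₁=1, p₋₂=0, q₋₁=0, q₋₂=1):
  k=0: a=9, p=9, q=1
  k=1: a=3, p=28, q=3
  k=2: a=1, p=37, q=4
  k=3: a=4, p=176, q=19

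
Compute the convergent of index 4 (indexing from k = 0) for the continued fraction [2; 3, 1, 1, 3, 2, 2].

Using pₖ = aₖpₖ₋₁ + pₖ₋₂, qₖ = aₖqₖ₋₁ + qₖ₋₂ (with p₋₁=1, p₋₂=0, q₋₁=0, q₋₂=1):
  k=0: a=2, p=2, q=1
  k=1: a=3, p=7, q=3
  k=2: a=1, p=9, q=4
  k=3: a=1, p=16, q=7
  k=4: a=3, p=57, q=25

57/25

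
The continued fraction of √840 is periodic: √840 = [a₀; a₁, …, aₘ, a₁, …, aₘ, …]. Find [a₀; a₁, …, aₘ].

a₀ = ⌊√840⌋ = 28.
With m₀=0, d₀=1 and mₖ₊₁ = dₖaₖ − mₖ, dₖ₊₁ = (n − mₖ₊₁²)/dₖ, aₖ₊₁ = ⌊(a₀+mₖ₊₁)/dₖ₊₁⌋:
  k=1: m=28, d=56, a=1
  k=2: m=28, d=1, a=56
d=1 and a=2a₀=56 at k=2, so the next step gives (m, d) = (28, 56) again — its k=1 value — and the period has length 2.

[28; 1, 56]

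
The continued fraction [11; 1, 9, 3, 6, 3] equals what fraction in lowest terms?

7368/619

Using pₖ = aₖpₖ₋₁ + pₖ₋₂ and qₖ = aₖqₖ₋₁ + qₖ₋₂:
  k=0: a=11, p=11, q=1
  k=1: a=1, p=12, q=1
  k=2: a=9, p=119, q=10
  k=3: a=3, p=369, q=31
  k=4: a=6, p=2333, q=196
  k=5: a=3, p=7368, q=619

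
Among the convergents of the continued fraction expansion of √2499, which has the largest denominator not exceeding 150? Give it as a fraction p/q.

√2499 = [49; 1, 98, …] (period length 2).
Convergents:
  p_0/q_0 = 49/1
  p_1/q_1 = 50/1
  p_2/q_2 = 4949/99
  p_3/q_3 = 4999/100
  p_4/q_4 = 494851/9899
q_3 = 100 ≤ 150 < 9899 = q_4, so the answer is 4999/100.

4999/100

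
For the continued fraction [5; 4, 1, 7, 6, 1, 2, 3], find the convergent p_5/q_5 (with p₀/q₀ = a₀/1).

1447/278

Using pₖ = aₖpₖ₋₁ + pₖ₋₂, qₖ = aₖqₖ₋₁ + qₖ₋₂ (with p₋₁=1, p₋₂=0, q₋₁=0, q₋₂=1):
  k=0: a=5, p=5, q=1
  k=1: a=4, p=21, q=4
  k=2: a=1, p=26, q=5
  k=3: a=7, p=203, q=39
  k=4: a=6, p=1244, q=239
  k=5: a=1, p=1447, q=278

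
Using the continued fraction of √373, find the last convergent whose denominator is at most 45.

√373 = [19; 3, 5, 5, 3, 38, …] (period length 5).
Convergents:
  p_0/q_0 = 19/1
  p_1/q_1 = 58/3
  p_2/q_2 = 309/16
  p_3/q_3 = 1603/83
q_2 = 16 ≤ 45 < 83 = q_3, so the answer is 309/16.

309/16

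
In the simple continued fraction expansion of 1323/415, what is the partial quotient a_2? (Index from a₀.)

1323 = 3·415 + 78   →  a_0 = 3
415 = 5·78 + 25   →  a_1 = 5
78 = 3·25 + 3   →  a_2 = 3

3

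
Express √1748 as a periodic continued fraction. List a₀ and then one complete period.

a₀ = ⌊√1748⌋ = 41.

[41; 1, 4, 4, 4, 1, 82]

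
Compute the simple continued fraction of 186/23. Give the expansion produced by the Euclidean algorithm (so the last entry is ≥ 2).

[8; 11, 2]

186 = 8×23 + 2
23 = 11×2 + 1
2 = 2×1 + 0  (stop)
So 186/23 = [8; 11, 2].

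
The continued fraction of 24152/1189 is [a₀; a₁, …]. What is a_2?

24152 = 20·1189 + 372   →  a_0 = 20
1189 = 3·372 + 73   →  a_1 = 3
372 = 5·73 + 7   →  a_2 = 5

5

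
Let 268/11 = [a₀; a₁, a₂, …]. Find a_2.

1

268 = 24·11 + 4   →  a_0 = 24
11 = 2·4 + 3   →  a_1 = 2
4 = 1·3 + 1   →  a_2 = 1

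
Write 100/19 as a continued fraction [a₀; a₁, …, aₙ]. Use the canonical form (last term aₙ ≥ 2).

100 = 5·19 + 5
19 = 3·5 + 4
5 = 1·4 + 1
4 = 4·1 + 0  (stop)
So 100/19 = [5; 3, 1, 4].

[5; 3, 1, 4]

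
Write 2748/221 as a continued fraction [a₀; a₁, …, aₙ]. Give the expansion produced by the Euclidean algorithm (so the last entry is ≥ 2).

2748 = 12*221 + 96
221 = 2*96 + 29
96 = 3*29 + 9
29 = 3*9 + 2
9 = 4*2 + 1
2 = 2*1 + 0  (stop)
So 2748/221 = [12; 2, 3, 3, 4, 2].

[12; 2, 3, 3, 4, 2]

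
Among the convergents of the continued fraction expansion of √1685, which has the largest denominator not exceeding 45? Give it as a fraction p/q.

1683/41

√1685 = [41; 20, 1, 1, 20, 82, …] (period length 5).
Convergents:
  p_0/q_0 = 41/1
  p_1/q_1 = 821/20
  p_2/q_2 = 862/21
  p_3/q_3 = 1683/41
  p_4/q_4 = 34522/841
q_3 = 41 ≤ 45 < 841 = q_4, so the answer is 1683/41.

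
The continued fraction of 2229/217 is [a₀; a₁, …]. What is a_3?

2

2229 = 10·217 + 59   →  a_0 = 10
217 = 3·59 + 40   →  a_1 = 3
59 = 1·40 + 19   →  a_2 = 1
40 = 2·19 + 2   →  a_3 = 2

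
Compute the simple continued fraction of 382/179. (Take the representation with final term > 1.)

382 = 2·179 + 24
179 = 7·24 + 11
24 = 2·11 + 2
11 = 5·2 + 1
2 = 2·1 + 0  (stop)
So 382/179 = [2; 7, 2, 5, 2].

[2; 7, 2, 5, 2]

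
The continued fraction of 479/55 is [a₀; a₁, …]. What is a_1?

1

479 = 8·55 + 39   →  a_0 = 8
55 = 1·39 + 16   →  a_1 = 1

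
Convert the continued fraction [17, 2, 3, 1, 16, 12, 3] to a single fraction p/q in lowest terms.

97929/5614

Fold from the inside: start with 3/1.
  12 + 1/3 = 37/3
  16 + 3/37 = 595/37
  1 + 37/595 = 632/595
  3 + 595/632 = 2491/632
  2 + 632/2491 = 5614/2491
  17 + 2491/5614 = 97929/5614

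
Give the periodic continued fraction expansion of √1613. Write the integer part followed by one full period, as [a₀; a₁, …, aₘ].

[40; 6, 6, 80]

a₀ = ⌊√1613⌋ = 40.
With m₀=0, d₀=1 and mₖ₊₁ = dₖaₖ − mₖ, dₖ₊₁ = (n − mₖ₊₁²)/dₖ, aₖ₊₁ = ⌊(a₀+mₖ₊₁)/dₖ₊₁⌋:
  k=1: m=40, d=13, a=6
  k=2: m=38, d=13, a=6
  k=3: m=40, d=1, a=80
d=1 and a=2a₀=80 at k=3, so the next step gives (m, d) = (40, 13) again — its k=1 value — and the period has length 3.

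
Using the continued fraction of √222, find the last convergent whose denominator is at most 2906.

√222 = [14; 1, 8, 1, 28, …] (period length 4).
Convergents:
  p_0/q_0 = 14/1
  p_1/q_1 = 15/1
  p_2/q_2 = 134/9
  p_3/q_3 = 149/10
  p_4/q_4 = 4306/289
  p_5/q_5 = 4455/299
  p_6/q_6 = 39946/2681
  p_7/q_7 = 44401/2980
q_6 = 2681 ≤ 2906 < 2980 = q_7, so the answer is 39946/2681.

39946/2681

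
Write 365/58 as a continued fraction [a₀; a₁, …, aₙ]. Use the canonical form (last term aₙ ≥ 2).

[6; 3, 2, 2, 3]

365 = 6*58 + 17
58 = 3*17 + 7
17 = 2*7 + 3
7 = 2*3 + 1
3 = 3*1 + 0  (stop)
So 365/58 = [6; 3, 2, 2, 3].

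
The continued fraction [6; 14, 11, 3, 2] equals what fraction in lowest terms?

Using pₖ = aₖpₖ₋₁ + pₖ₋₂ and qₖ = aₖqₖ₋₁ + qₖ₋₂:
  k=0: a=6, p=6, q=1
  k=1: a=14, p=85, q=14
  k=2: a=11, p=941, q=155
  k=3: a=3, p=2908, q=479
  k=4: a=2, p=6757, q=1113

6757/1113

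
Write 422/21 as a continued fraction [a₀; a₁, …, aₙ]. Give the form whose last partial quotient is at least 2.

422 = 20*21 + 2
21 = 10*2 + 1
2 = 2*1 + 0  (stop)
So 422/21 = [20; 10, 2].

[20; 10, 2]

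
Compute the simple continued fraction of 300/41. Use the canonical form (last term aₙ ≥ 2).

[7; 3, 6, 2]

300 = 7*41 + 13
41 = 3*13 + 2
13 = 6*2 + 1
2 = 2*1 + 0  (stop)
So 300/41 = [7; 3, 6, 2].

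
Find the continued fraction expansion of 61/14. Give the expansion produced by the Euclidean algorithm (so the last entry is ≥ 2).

[4; 2, 1, 4]

61 = 4×14 + 5
14 = 2×5 + 4
5 = 1×4 + 1
4 = 4×1 + 0  (stop)
So 61/14 = [4; 2, 1, 4].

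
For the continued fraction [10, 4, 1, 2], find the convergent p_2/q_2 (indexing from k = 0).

Using pₖ = aₖpₖ₋₁ + pₖ₋₂, qₖ = aₖqₖ₋₁ + qₖ₋₂ (with p₋₁=1, p₋₂=0, q₋₁=0, q₋₂=1):
  k=0: a=10, p=10, q=1
  k=1: a=4, p=41, q=4
  k=2: a=1, p=51, q=5

51/5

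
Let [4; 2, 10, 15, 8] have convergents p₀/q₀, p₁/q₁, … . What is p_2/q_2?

94/21

Using pₖ = aₖpₖ₋₁ + pₖ₋₂, qₖ = aₖqₖ₋₁ + qₖ₋₂ (with p₋₁=1, p₋₂=0, q₋₁=0, q₋₂=1):
  k=0: a=4, p=4, q=1
  k=1: a=2, p=9, q=2
  k=2: a=10, p=94, q=21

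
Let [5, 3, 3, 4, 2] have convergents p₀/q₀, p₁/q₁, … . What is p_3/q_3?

Using pₖ = aₖpₖ₋₁ + pₖ₋₂, qₖ = aₖqₖ₋₁ + qₖ₋₂ (with p₋₁=1, p₋₂=0, q₋₁=0, q₋₂=1):
  k=0: a=5, p=5, q=1
  k=1: a=3, p=16, q=3
  k=2: a=3, p=53, q=10
  k=3: a=4, p=228, q=43

228/43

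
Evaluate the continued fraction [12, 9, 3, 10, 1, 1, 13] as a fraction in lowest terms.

Fold from the inside: start with 13/1.
  1 + 1/13 = 14/13
  1 + 13/14 = 27/14
  10 + 14/27 = 284/27
  3 + 27/284 = 879/284
  9 + 284/879 = 8195/879
  12 + 879/8195 = 99219/8195

99219/8195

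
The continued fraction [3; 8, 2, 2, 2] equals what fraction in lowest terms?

Fold from the inside: start with 2/1.
  2 + 1/2 = 5/2
  2 + 2/5 = 12/5
  8 + 5/12 = 101/12
  3 + 12/101 = 315/101

315/101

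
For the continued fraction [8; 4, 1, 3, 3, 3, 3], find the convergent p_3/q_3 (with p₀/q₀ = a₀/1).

Using pₖ = aₖpₖ₋₁ + pₖ₋₂, qₖ = aₖqₖ₋₁ + qₖ₋₂ (with p₋₁=1, p₋₂=0, q₋₁=0, q₋₂=1):
  k=0: a=8, p=8, q=1
  k=1: a=4, p=33, q=4
  k=2: a=1, p=41, q=5
  k=3: a=3, p=156, q=19

156/19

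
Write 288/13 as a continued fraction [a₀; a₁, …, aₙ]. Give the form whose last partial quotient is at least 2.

[22; 6, 2]

288 = 22·13 + 2
13 = 6·2 + 1
2 = 2·1 + 0  (stop)
So 288/13 = [22; 6, 2].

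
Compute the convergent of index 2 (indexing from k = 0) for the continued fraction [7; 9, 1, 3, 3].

71/10

Using pₖ = aₖpₖ₋₁ + pₖ₋₂, qₖ = aₖqₖ₋₁ + qₖ₋₂ (with p₋₁=1, p₋₂=0, q₋₁=0, q₋₂=1):
  k=0: a=7, p=7, q=1
  k=1: a=9, p=64, q=9
  k=2: a=1, p=71, q=10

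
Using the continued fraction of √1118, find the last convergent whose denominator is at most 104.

√1118 = [33; 2, 3, 2, 3, 2, 66, …] (period length 6).
Convergents:
  p_0/q_0 = 33/1
  p_1/q_1 = 67/2
  p_2/q_2 = 234/7
  p_3/q_3 = 535/16
  p_4/q_4 = 1839/55
  p_5/q_5 = 4213/126
q_4 = 55 ≤ 104 < 126 = q_5, so the answer is 1839/55.

1839/55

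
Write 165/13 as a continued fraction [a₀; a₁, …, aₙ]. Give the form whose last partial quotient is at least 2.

165 = 12*13 + 9
13 = 1*9 + 4
9 = 2*4 + 1
4 = 4*1 + 0  (stop)
So 165/13 = [12; 1, 2, 4].

[12; 1, 2, 4]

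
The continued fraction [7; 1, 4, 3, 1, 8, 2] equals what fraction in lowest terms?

3038/389

Using pₖ = aₖpₖ₋₁ + pₖ₋₂ and qₖ = aₖqₖ₋₁ + qₖ₋₂:
  k=0: a=7, p=7, q=1
  k=1: a=1, p=8, q=1
  k=2: a=4, p=39, q=5
  k=3: a=3, p=125, q=16
  k=4: a=1, p=164, q=21
  k=5: a=8, p=1437, q=184
  k=6: a=2, p=3038, q=389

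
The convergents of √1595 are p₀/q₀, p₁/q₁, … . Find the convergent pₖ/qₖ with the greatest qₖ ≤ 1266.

√1595 = [39; 1, 14, 1, 78, …] (period length 4).
Convergents:
  p_0/q_0 = 39/1
  p_1/q_1 = 40/1
  p_2/q_2 = 599/15
  p_3/q_3 = 639/16
  p_4/q_4 = 50441/1263
  p_5/q_5 = 51080/1279
q_4 = 1263 ≤ 1266 < 1279 = q_5, so the answer is 50441/1263.

50441/1263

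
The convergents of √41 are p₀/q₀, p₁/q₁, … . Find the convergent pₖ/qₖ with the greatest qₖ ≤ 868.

2049/320

√41 = [6; 2, 2, 12, …] (period length 3).
Convergents:
  p_0/q_0 = 6/1
  p_1/q_1 = 13/2
  p_2/q_2 = 32/5
  p_3/q_3 = 397/62
  p_4/q_4 = 826/129
  p_5/q_5 = 2049/320
  p_6/q_6 = 25414/3969
q_5 = 320 ≤ 868 < 3969 = q_6, so the answer is 2049/320.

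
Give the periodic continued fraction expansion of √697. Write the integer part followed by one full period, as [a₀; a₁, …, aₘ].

a₀ = ⌊√697⌋ = 26.
With m₀=0, d₀=1 and mₖ₊₁ = dₖaₖ − mₖ, dₖ₊₁ = (n − mₖ₊₁²)/dₖ, aₖ₊₁ = ⌊(a₀+mₖ₊₁)/dₖ₊₁⌋:
  k=1: m=26, d=21, a=2
  k=2: m=16, d=21, a=2
  k=3: m=26, d=1, a=52
d=1 and a=2a₀=52 at k=3, so the next step gives (m, d) = (26, 21) again — its k=1 value — and the period has length 3.

[26; 2, 2, 52]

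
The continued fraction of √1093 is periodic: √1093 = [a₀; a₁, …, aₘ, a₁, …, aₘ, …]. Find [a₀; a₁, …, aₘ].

a₀ = ⌊√1093⌋ = 33.
With m₀=0, d₀=1 and mₖ₊₁ = dₖaₖ − mₖ, dₖ₊₁ = (n − mₖ₊₁²)/dₖ, aₖ₊₁ = ⌊(a₀+mₖ₊₁)/dₖ₊₁⌋:
  k=1: m=33, d=4, a=16
  k=2: m=31, d=33, a=1
  k=3: m=2, d=33, a=1
  k=4: m=31, d=4, a=16
  k=5: m=33, d=1, a=66
d=1 and a=2a₀=66 at k=5, so the next step gives (m, d) = (33, 4) again — its k=1 value — and the period has length 5.

[33; 16, 1, 1, 16, 66]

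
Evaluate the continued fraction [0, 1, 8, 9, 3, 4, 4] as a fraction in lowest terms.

Fold from the inside: start with 4/1.
  4 + 1/4 = 17/4
  3 + 4/17 = 55/17
  9 + 17/55 = 512/55
  8 + 55/512 = 4151/512
  1 + 512/4151 = 4663/4151
  0 + 4151/4663 = 4151/4663

4151/4663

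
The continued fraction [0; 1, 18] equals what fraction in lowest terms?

18/19

Fold from the inside: start with 18/1.
  1 + 1/18 = 19/18
  0 + 18/19 = 18/19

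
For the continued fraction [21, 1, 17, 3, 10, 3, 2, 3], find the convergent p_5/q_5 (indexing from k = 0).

38602/1759

Using pₖ = aₖpₖ₋₁ + pₖ₋₂, qₖ = aₖqₖ₋₁ + qₖ₋₂ (with p₋₁=1, p₋₂=0, q₋₁=0, q₋₂=1):
  k=0: a=21, p=21, q=1
  k=1: a=1, p=22, q=1
  k=2: a=17, p=395, q=18
  k=3: a=3, p=1207, q=55
  k=4: a=10, p=12465, q=568
  k=5: a=3, p=38602, q=1759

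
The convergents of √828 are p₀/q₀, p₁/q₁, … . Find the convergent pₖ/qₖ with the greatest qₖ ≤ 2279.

√828 = [28; 1, 3, 2, 3, 1, 56, …] (period length 6).
Convergents:
  p_0/q_0 = 28/1
  p_1/q_1 = 29/1
  p_2/q_2 = 115/4
  p_3/q_3 = 259/9
  p_4/q_4 = 892/31
  p_5/q_5 = 1151/40
  p_6/q_6 = 65348/2271
  p_7/q_7 = 66499/2311
q_6 = 2271 ≤ 2279 < 2311 = q_7, so the answer is 65348/2271.

65348/2271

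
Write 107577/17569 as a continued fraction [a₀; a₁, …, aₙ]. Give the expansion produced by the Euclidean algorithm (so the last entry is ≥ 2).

[6; 8, 8, 6, 6, 7]

107577 = 6·17569 + 2163
17569 = 8·2163 + 265
2163 = 8·265 + 43
265 = 6·43 + 7
43 = 6·7 + 1
7 = 7·1 + 0  (stop)
So 107577/17569 = [6; 8, 8, 6, 6, 7].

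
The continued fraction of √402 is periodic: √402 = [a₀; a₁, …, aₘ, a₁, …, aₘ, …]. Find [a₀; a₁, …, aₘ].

a₀ = ⌊√402⌋ = 20.
With m₀=0, d₀=1 and mₖ₊₁ = dₖaₖ − mₖ, dₖ₊₁ = (n − mₖ₊₁²)/dₖ, aₖ₊₁ = ⌊(a₀+mₖ₊₁)/dₖ₊₁⌋:
  k=1: m=20, d=2, a=20
  k=2: m=20, d=1, a=40
d=1 and a=2a₀=40 at k=2, so the next step gives (m, d) = (20, 2) again — its k=1 value — and the period has length 2.

[20; 20, 40]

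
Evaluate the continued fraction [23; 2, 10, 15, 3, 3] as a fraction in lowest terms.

75899/3233

Using pₖ = aₖpₖ₋₁ + pₖ₋₂ and qₖ = aₖqₖ₋₁ + qₖ₋₂:
  k=0: a=23, p=23, q=1
  k=1: a=2, p=47, q=2
  k=2: a=10, p=493, q=21
  k=3: a=15, p=7442, q=317
  k=4: a=3, p=22819, q=972
  k=5: a=3, p=75899, q=3233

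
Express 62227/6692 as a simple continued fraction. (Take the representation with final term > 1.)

[9; 3, 2, 1, 7, 12, 3, 2]

62227 = 9·6692 + 1999
6692 = 3·1999 + 695
1999 = 2·695 + 609
695 = 1·609 + 86
609 = 7·86 + 7
86 = 12·7 + 2
7 = 3·2 + 1
2 = 2·1 + 0  (stop)
So 62227/6692 = [9; 3, 2, 1, 7, 12, 3, 2].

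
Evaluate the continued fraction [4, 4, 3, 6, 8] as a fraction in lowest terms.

2831/669

Using pₖ = aₖpₖ₋₁ + pₖ₋₂ and qₖ = aₖqₖ₋₁ + qₖ₋₂:
  k=0: a=4, p=4, q=1
  k=1: a=4, p=17, q=4
  k=2: a=3, p=55, q=13
  k=3: a=6, p=347, q=82
  k=4: a=8, p=2831, q=669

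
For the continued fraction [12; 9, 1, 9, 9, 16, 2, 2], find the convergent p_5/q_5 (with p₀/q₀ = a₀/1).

Using pₖ = aₖpₖ₋₁ + pₖ₋₂, qₖ = aₖqₖ₋₁ + qₖ₋₂ (with p₋₁=1, p₋₂=0, q₋₁=0, q₋₂=1):
  k=0: a=12, p=12, q=1
  k=1: a=9, p=109, q=9
  k=2: a=1, p=121, q=10
  k=3: a=9, p=1198, q=99
  k=4: a=9, p=10903, q=901
  k=5: a=16, p=175646, q=14515

175646/14515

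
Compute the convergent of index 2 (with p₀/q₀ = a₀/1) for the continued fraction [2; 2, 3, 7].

17/7

Using pₖ = aₖpₖ₋₁ + pₖ₋₂, qₖ = aₖqₖ₋₁ + qₖ₋₂ (with p₋₁=1, p₋₂=0, q₋₁=0, q₋₂=1):
  k=0: a=2, p=2, q=1
  k=1: a=2, p=5, q=2
  k=2: a=3, p=17, q=7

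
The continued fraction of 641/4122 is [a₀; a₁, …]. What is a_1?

641 = 0·4122 + 641   →  a_0 = 0
4122 = 6·641 + 276   →  a_1 = 6

6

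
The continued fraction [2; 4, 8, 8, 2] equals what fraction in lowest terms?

Fold from the inside: start with 2/1.
  8 + 1/2 = 17/2
  8 + 2/17 = 138/17
  4 + 17/138 = 569/138
  2 + 138/569 = 1276/569

1276/569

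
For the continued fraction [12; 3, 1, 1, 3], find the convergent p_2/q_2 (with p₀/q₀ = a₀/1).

49/4

Using pₖ = aₖpₖ₋₁ + pₖ₋₂, qₖ = aₖqₖ₋₁ + qₖ₋₂ (with p₋₁=1, p₋₂=0, q₋₁=0, q₋₂=1):
  k=0: a=12, p=12, q=1
  k=1: a=3, p=37, q=3
  k=2: a=1, p=49, q=4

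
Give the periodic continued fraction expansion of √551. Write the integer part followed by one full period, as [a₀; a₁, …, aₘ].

a₀ = ⌊√551⌋ = 23.

[23; 2, 8, 1, 8, 2, 46]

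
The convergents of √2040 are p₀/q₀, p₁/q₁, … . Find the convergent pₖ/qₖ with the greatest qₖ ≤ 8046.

146881/3252

√2040 = [45; 6, 90, …] (period length 2).
Convergents:
  p_0/q_0 = 45/1
  p_1/q_1 = 271/6
  p_2/q_2 = 24435/541
  p_3/q_3 = 146881/3252
  p_4/q_4 = 13243725/293221
q_3 = 3252 ≤ 8046 < 293221 = q_4, so the answer is 146881/3252.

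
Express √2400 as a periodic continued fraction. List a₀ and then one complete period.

[48; 1, 96]

a₀ = ⌊√2400⌋ = 48.
With m₀=0, d₀=1 and mₖ₊₁ = dₖaₖ − mₖ, dₖ₊₁ = (n − mₖ₊₁²)/dₖ, aₖ₊₁ = ⌊(a₀+mₖ₊₁)/dₖ₊₁⌋:
  k=1: m=48, d=96, a=1
  k=2: m=48, d=1, a=96
d=1 and a=2a₀=96 at k=2, so the next step gives (m, d) = (48, 96) again — its k=1 value — and the period has length 2.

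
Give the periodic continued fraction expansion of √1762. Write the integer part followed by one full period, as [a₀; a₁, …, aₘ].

a₀ = ⌊√1762⌋ = 41.

[41; 1, 40, 1, 82]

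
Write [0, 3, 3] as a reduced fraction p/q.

3/10

Using pₖ = aₖpₖ₋₁ + pₖ₋₂ and qₖ = aₖqₖ₋₁ + qₖ₋₂:
  k=0: a=0, p=0, q=1
  k=1: a=3, p=1, q=3
  k=2: a=3, p=3, q=10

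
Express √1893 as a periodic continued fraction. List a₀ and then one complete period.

a₀ = ⌊√1893⌋ = 43.
With m₀=0, d₀=1 and mₖ₊₁ = dₖaₖ − mₖ, dₖ₊₁ = (n − mₖ₊₁²)/dₖ, aₖ₊₁ = ⌊(a₀+mₖ₊₁)/dₖ₊₁⌋:
  k=1: m=43, d=44, a=1
  k=2: m=1, d=43, a=1
  k=3: m=42, d=3, a=28
  k=4: m=42, d=43, a=1
  k=5: m=1, d=44, a=1
  k=6: m=43, d=1, a=86
d=1 and a=2a₀=86 at k=6, so the next step gives (m, d) = (43, 44) again — its k=1 value — and the period has length 6.

[43; 1, 1, 28, 1, 1, 86]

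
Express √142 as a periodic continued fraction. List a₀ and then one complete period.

a₀ = ⌊√142⌋ = 11.
With m₀=0, d₀=1 and mₖ₊₁ = dₖaₖ − mₖ, dₖ₊₁ = (n − mₖ₊₁²)/dₖ, aₖ₊₁ = ⌊(a₀+mₖ₊₁)/dₖ₊₁⌋:
  k=1: m=11, d=21, a=1
  k=2: m=10, d=2, a=10
  k=3: m=10, d=21, a=1
  k=4: m=11, d=1, a=22
d=1 and a=2a₀=22 at k=4, so the next step gives (m, d) = (11, 21) again — its k=1 value — and the period has length 4.

[11; 1, 10, 1, 22]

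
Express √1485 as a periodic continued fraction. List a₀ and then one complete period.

a₀ = ⌊√1485⌋ = 38.
With m₀=0, d₀=1 and mₖ₊₁ = dₖaₖ − mₖ, dₖ₊₁ = (n − mₖ₊₁²)/dₖ, aₖ₊₁ = ⌊(a₀+mₖ₊₁)/dₖ₊₁⌋:
  k=1: m=38, d=41, a=1
  k=2: m=3, d=36, a=1
  k=3: m=33, d=11, a=6
  k=4: m=33, d=36, a=1
  k=5: m=3, d=41, a=1
  k=6: m=38, d=1, a=76
d=1 and a=2a₀=76 at k=6, so the next step gives (m, d) = (38, 41) again — its k=1 value — and the period has length 6.

[38; 1, 1, 6, 1, 1, 76]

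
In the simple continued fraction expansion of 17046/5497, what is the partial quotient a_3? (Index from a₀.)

17046 = 3·5497 + 555   →  a_0 = 3
5497 = 9·555 + 502   →  a_1 = 9
555 = 1·502 + 53   →  a_2 = 1
502 = 9·53 + 25   →  a_3 = 9

9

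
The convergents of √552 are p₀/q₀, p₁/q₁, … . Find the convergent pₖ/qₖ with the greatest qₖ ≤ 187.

√552 = [23; 2, 46, …] (period length 2).
Convergents:
  p_0/q_0 = 23/1
  p_1/q_1 = 47/2
  p_2/q_2 = 2185/93
  p_3/q_3 = 4417/188
q_2 = 93 ≤ 187 < 188 = q_3, so the answer is 2185/93.

2185/93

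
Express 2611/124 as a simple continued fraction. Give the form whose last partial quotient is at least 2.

[21; 17, 1, 2, 2]

2611 = 21*124 + 7
124 = 17*7 + 5
7 = 1*5 + 2
5 = 2*2 + 1
2 = 2*1 + 0  (stop)
So 2611/124 = [21; 17, 1, 2, 2].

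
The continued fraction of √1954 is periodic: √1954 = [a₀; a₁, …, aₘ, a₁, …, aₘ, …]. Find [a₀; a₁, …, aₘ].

[44; 4, 1, 9, 44, 9, 1, 4, 88]

a₀ = ⌊√1954⌋ = 44.
With m₀=0, d₀=1 and mₖ₊₁ = dₖaₖ − mₖ, dₖ₊₁ = (n − mₖ₊₁²)/dₖ, aₖ₊₁ = ⌊(a₀+mₖ₊₁)/dₖ₊₁⌋:
  k=1: m=44, d=18, a=4
  k=2: m=28, d=65, a=1
  k=3: m=37, d=9, a=9
  k=4: m=44, d=2, a=44
  k=5: m=44, d=9, a=9
  k=6: m=37, d=65, a=1
  k=7: m=28, d=18, a=4
  k=8: m=44, d=1, a=88
d=1 and a=2a₀=88 at k=8, so the next step gives (m, d) = (44, 18) again — its k=1 value — and the period has length 8.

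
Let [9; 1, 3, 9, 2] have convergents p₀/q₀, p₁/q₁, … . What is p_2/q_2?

Using pₖ = aₖpₖ₋₁ + pₖ₋₂, qₖ = aₖqₖ₋₁ + qₖ₋₂ (with p₋₁=1, p₋₂=0, q₋₁=0, q₋₂=1):
  k=0: a=9, p=9, q=1
  k=1: a=1, p=10, q=1
  k=2: a=3, p=39, q=4

39/4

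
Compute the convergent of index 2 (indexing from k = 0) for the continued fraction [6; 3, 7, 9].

139/22

Using pₖ = aₖpₖ₋₁ + pₖ₋₂, qₖ = aₖqₖ₋₁ + qₖ₋₂ (with p₋₁=1, p₋₂=0, q₋₁=0, q₋₂=1):
  k=0: a=6, p=6, q=1
  k=1: a=3, p=19, q=3
  k=2: a=7, p=139, q=22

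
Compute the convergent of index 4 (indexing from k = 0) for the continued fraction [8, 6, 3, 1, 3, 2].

Using pₖ = aₖpₖ₋₁ + pₖ₋₂, qₖ = aₖqₖ₋₁ + qₖ₋₂ (with p₋₁=1, p₋₂=0, q₋₁=0, q₋₂=1):
  k=0: a=8, p=8, q=1
  k=1: a=6, p=49, q=6
  k=2: a=3, p=155, q=19
  k=3: a=1, p=204, q=25
  k=4: a=3, p=767, q=94

767/94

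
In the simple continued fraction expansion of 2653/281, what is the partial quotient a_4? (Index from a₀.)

3

2653 = 9·281 + 124   →  a_0 = 9
281 = 2·124 + 33   →  a_1 = 2
124 = 3·33 + 25   →  a_2 = 3
33 = 1·25 + 8   →  a_3 = 1
25 = 3·8 + 1   →  a_4 = 3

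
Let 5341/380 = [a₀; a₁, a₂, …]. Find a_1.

5341 = 14·380 + 21   →  a_0 = 14
380 = 18·21 + 2   →  a_1 = 18

18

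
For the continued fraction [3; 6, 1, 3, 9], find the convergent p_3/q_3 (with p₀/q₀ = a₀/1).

Using pₖ = aₖpₖ₋₁ + pₖ₋₂, qₖ = aₖqₖ₋₁ + qₖ₋₂ (with p₋₁=1, p₋₂=0, q₋₁=0, q₋₂=1):
  k=0: a=3, p=3, q=1
  k=1: a=6, p=19, q=6
  k=2: a=1, p=22, q=7
  k=3: a=3, p=85, q=27

85/27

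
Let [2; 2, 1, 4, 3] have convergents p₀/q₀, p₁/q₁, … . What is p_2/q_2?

7/3

Using pₖ = aₖpₖ₋₁ + pₖ₋₂, qₖ = aₖqₖ₋₁ + qₖ₋₂ (with p₋₁=1, p₋₂=0, q₋₁=0, q₋₂=1):
  k=0: a=2, p=2, q=1
  k=1: a=2, p=5, q=2
  k=2: a=1, p=7, q=3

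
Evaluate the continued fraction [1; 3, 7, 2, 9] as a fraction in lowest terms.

587/445

Fold from the inside: start with 9/1.
  2 + 1/9 = 19/9
  7 + 9/19 = 142/19
  3 + 19/142 = 445/142
  1 + 142/445 = 587/445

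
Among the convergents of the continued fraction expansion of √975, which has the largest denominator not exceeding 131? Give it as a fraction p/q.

1249/40

√975 = [31; 4, 2, 4, 62, …] (period length 4).
Convergents:
  p_0/q_0 = 31/1
  p_1/q_1 = 125/4
  p_2/q_2 = 281/9
  p_3/q_3 = 1249/40
  p_4/q_4 = 77719/2489
q_3 = 40 ≤ 131 < 2489 = q_4, so the answer is 1249/40.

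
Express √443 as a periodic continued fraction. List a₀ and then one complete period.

[21; 21, 42]

a₀ = ⌊√443⌋ = 21.
With m₀=0, d₀=1 and mₖ₊₁ = dₖaₖ − mₖ, dₖ₊₁ = (n − mₖ₊₁²)/dₖ, aₖ₊₁ = ⌊(a₀+mₖ₊₁)/dₖ₊₁⌋:
  k=1: m=21, d=2, a=21
  k=2: m=21, d=1, a=42
d=1 and a=2a₀=42 at k=2, so the next step gives (m, d) = (21, 2) again — its k=1 value — and the period has length 2.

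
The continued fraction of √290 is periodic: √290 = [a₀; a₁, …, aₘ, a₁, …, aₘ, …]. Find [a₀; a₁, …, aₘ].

[17; 34]

a₀ = ⌊√290⌋ = 17.
With m₀=0, d₀=1 and mₖ₊₁ = dₖaₖ − mₖ, dₖ₊₁ = (n − mₖ₊₁²)/dₖ, aₖ₊₁ = ⌊(a₀+mₖ₊₁)/dₖ₊₁⌋:
  k=1: m=17, d=1, a=34
d=1 and a=2a₀=34 at k=1, so the next step gives (m, d) = (17, 1) again — its k=1 value — and the period has length 1.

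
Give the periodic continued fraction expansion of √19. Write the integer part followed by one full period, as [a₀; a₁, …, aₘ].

a₀ = ⌊√19⌋ = 4.
With m₀=0, d₀=1 and mₖ₊₁ = dₖaₖ − mₖ, dₖ₊₁ = (n − mₖ₊₁²)/dₖ, aₖ₊₁ = ⌊(a₀+mₖ₊₁)/dₖ₊₁⌋:
  k=1: m=4, d=3, a=2
  k=2: m=2, d=5, a=1
  k=3: m=3, d=2, a=3
  k=4: m=3, d=5, a=1
  k=5: m=2, d=3, a=2
  k=6: m=4, d=1, a=8
d=1 and a=2a₀=8 at k=6, so the next step gives (m, d) = (4, 3) again — its k=1 value — and the period has length 6.

[4; 2, 1, 3, 1, 2, 8]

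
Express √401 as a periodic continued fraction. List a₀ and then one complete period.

a₀ = ⌊√401⌋ = 20.

[20; 40]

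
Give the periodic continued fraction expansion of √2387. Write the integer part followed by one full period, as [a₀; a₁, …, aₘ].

[48; 1, 5, 1, 96]

a₀ = ⌊√2387⌋ = 48.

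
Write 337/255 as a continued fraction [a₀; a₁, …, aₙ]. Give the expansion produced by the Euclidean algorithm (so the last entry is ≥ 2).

[1; 3, 9, 9]

337 = 1×255 + 82
255 = 3×82 + 9
82 = 9×9 + 1
9 = 9×1 + 0  (stop)
So 337/255 = [1; 3, 9, 9].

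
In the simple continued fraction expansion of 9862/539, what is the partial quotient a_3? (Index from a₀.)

1

9862 = 18·539 + 160   →  a_0 = 18
539 = 3·160 + 59   →  a_1 = 3
160 = 2·59 + 42   →  a_2 = 2
59 = 1·42 + 17   →  a_3 = 1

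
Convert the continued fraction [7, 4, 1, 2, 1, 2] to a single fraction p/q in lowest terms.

375/52

Using pₖ = aₖpₖ₋₁ + pₖ₋₂ and qₖ = aₖqₖ₋₁ + qₖ₋₂:
  k=0: a=7, p=7, q=1
  k=1: a=4, p=29, q=4
  k=2: a=1, p=36, q=5
  k=3: a=2, p=101, q=14
  k=4: a=1, p=137, q=19
  k=5: a=2, p=375, q=52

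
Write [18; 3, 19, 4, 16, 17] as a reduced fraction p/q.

1193882/65141

Using pₖ = aₖpₖ₋₁ + pₖ₋₂ and qₖ = aₖqₖ₋₁ + qₖ₋₂:
  k=0: a=18, p=18, q=1
  k=1: a=3, p=55, q=3
  k=2: a=19, p=1063, q=58
  k=3: a=4, p=4307, q=235
  k=4: a=16, p=69975, q=3818
  k=5: a=17, p=1193882, q=65141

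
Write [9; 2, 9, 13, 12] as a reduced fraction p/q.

28488/3007

Using pₖ = aₖpₖ₋₁ + pₖ₋₂ and qₖ = aₖqₖ₋₁ + qₖ₋₂:
  k=0: a=9, p=9, q=1
  k=1: a=2, p=19, q=2
  k=2: a=9, p=180, q=19
  k=3: a=13, p=2359, q=249
  k=4: a=12, p=28488, q=3007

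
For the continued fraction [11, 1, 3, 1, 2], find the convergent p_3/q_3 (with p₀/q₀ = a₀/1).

Using pₖ = aₖpₖ₋₁ + pₖ₋₂, qₖ = aₖqₖ₋₁ + qₖ₋₂ (with p₋₁=1, p₋₂=0, q₋₁=0, q₋₂=1):
  k=0: a=11, p=11, q=1
  k=1: a=1, p=12, q=1
  k=2: a=3, p=47, q=4
  k=3: a=1, p=59, q=5

59/5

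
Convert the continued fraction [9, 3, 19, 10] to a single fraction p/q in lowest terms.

5438/583

Fold from the inside: start with 10/1.
  19 + 1/10 = 191/10
  3 + 10/191 = 583/191
  9 + 191/583 = 5438/583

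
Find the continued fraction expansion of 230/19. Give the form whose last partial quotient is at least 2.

230 = 12×19 + 2
19 = 9×2 + 1
2 = 2×1 + 0  (stop)
So 230/19 = [12; 9, 2].

[12; 9, 2]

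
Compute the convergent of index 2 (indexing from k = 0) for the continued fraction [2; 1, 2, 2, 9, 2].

Using pₖ = aₖpₖ₋₁ + pₖ₋₂, qₖ = aₖqₖ₋₁ + qₖ₋₂ (with p₋₁=1, p₋₂=0, q₋₁=0, q₋₂=1):
  k=0: a=2, p=2, q=1
  k=1: a=1, p=3, q=1
  k=2: a=2, p=8, q=3

8/3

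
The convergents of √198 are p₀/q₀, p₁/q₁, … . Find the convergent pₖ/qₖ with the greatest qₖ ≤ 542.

√198 = [14; 14, 28, …] (period length 2).
Convergents:
  p_0/q_0 = 14/1
  p_1/q_1 = 197/14
  p_2/q_2 = 5530/393
  p_3/q_3 = 77617/5516
q_2 = 393 ≤ 542 < 5516 = q_3, so the answer is 5530/393.

5530/393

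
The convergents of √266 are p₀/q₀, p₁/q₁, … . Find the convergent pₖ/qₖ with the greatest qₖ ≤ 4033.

√266 = [16; 3, 4, 3, 32, …] (period length 4).
Convergents:
  p_0/q_0 = 16/1
  p_1/q_1 = 49/3
  p_2/q_2 = 212/13
  p_3/q_3 = 685/42
  p_4/q_4 = 22132/1357
  p_5/q_5 = 67081/4113
q_4 = 1357 ≤ 4033 < 4113 = q_5, so the answer is 22132/1357.

22132/1357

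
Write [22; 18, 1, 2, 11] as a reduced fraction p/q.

14004/635

Using pₖ = aₖpₖ₋₁ + pₖ₋₂ and qₖ = aₖqₖ₋₁ + qₖ₋₂:
  k=0: a=22, p=22, q=1
  k=1: a=18, p=397, q=18
  k=2: a=1, p=419, q=19
  k=3: a=2, p=1235, q=56
  k=4: a=11, p=14004, q=635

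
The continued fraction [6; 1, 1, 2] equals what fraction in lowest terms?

Fold from the inside: start with 2/1.
  1 + 1/2 = 3/2
  1 + 2/3 = 5/3
  6 + 3/5 = 33/5

33/5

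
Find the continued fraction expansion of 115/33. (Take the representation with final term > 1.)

[3; 2, 16]

115 = 3·33 + 16
33 = 2·16 + 1
16 = 16·1 + 0  (stop)
So 115/33 = [3; 2, 16].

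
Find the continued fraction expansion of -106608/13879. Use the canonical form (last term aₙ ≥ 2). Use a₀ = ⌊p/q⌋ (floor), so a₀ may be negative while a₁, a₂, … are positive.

-106608 = -8×13879 + 4424
13879 = 3×4424 + 607
4424 = 7×607 + 175
607 = 3×175 + 82
175 = 2×82 + 11
82 = 7×11 + 5
11 = 2×5 + 1
5 = 5×1 + 0  (stop)
So -106608/13879 = [-8; 3, 7, 3, 2, 7, 2, 5].

[-8; 3, 7, 3, 2, 7, 2, 5]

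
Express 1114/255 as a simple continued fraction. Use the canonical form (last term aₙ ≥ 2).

1114 = 4*255 + 94
255 = 2*94 + 67
94 = 1*67 + 27
67 = 2*27 + 13
27 = 2*13 + 1
13 = 13*1 + 0  (stop)
So 1114/255 = [4; 2, 1, 2, 2, 13].

[4; 2, 1, 2, 2, 13]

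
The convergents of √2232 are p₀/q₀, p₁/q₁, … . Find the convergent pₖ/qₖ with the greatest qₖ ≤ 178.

√2232 = [47; 4, 10, 4, 94, …] (period length 4).
Convergents:
  p_0/q_0 = 47/1
  p_1/q_1 = 189/4
  p_2/q_2 = 1937/41
  p_3/q_3 = 7937/168
  p_4/q_4 = 748015/15833
q_3 = 168 ≤ 178 < 15833 = q_4, so the answer is 7937/168.

7937/168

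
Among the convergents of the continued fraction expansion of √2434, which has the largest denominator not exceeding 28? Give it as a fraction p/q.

√2434 = [49; 2, 1, 48, 1, 2, 98, …] (period length 6).
Convergents:
  p_0/q_0 = 49/1
  p_1/q_1 = 99/2
  p_2/q_2 = 148/3
  p_3/q_3 = 7203/146
q_2 = 3 ≤ 28 < 146 = q_3, so the answer is 148/3.

148/3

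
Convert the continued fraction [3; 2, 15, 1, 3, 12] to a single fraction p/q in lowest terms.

5551/1593

Using pₖ = aₖpₖ₋₁ + pₖ₋₂ and qₖ = aₖqₖ₋₁ + qₖ₋₂:
  k=0: a=3, p=3, q=1
  k=1: a=2, p=7, q=2
  k=2: a=15, p=108, q=31
  k=3: a=1, p=115, q=33
  k=4: a=3, p=453, q=130
  k=5: a=12, p=5551, q=1593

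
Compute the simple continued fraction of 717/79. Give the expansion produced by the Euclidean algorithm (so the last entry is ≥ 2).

717 = 9×79 + 6
79 = 13×6 + 1
6 = 6×1 + 0  (stop)
So 717/79 = [9; 13, 6].

[9; 13, 6]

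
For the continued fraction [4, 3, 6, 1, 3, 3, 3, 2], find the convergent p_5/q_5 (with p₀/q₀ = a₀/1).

1196/277

Using pₖ = aₖpₖ₋₁ + pₖ₋₂, qₖ = aₖqₖ₋₁ + qₖ₋₂ (with p₋₁=1, p₋₂=0, q₋₁=0, q₋₂=1):
  k=0: a=4, p=4, q=1
  k=1: a=3, p=13, q=3
  k=2: a=6, p=82, q=19
  k=3: a=1, p=95, q=22
  k=4: a=3, p=367, q=85
  k=5: a=3, p=1196, q=277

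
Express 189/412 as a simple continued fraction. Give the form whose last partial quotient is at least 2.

189 = 0·412 + 189
412 = 2·189 + 34
189 = 5·34 + 19
34 = 1·19 + 15
19 = 1·15 + 4
15 = 3·4 + 3
4 = 1·3 + 1
3 = 3·1 + 0  (stop)
So 189/412 = [0; 2, 5, 1, 1, 3, 1, 3].

[0; 2, 5, 1, 1, 3, 1, 3]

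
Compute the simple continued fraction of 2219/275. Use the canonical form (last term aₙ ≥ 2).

2219 = 8×275 + 19
275 = 14×19 + 9
19 = 2×9 + 1
9 = 9×1 + 0  (stop)
So 2219/275 = [8; 14, 2, 9].

[8; 14, 2, 9]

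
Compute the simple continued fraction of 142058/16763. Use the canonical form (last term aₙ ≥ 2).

142058 = 8*16763 + 7954
16763 = 2*7954 + 855
7954 = 9*855 + 259
855 = 3*259 + 78
259 = 3*78 + 25
78 = 3*25 + 3
25 = 8*3 + 1
3 = 3*1 + 0  (stop)
So 142058/16763 = [8; 2, 9, 3, 3, 3, 8, 3].

[8; 2, 9, 3, 3, 3, 8, 3]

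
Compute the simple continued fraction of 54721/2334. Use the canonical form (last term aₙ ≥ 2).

54721 = 23·2334 + 1039
2334 = 2·1039 + 256
1039 = 4·256 + 15
256 = 17·15 + 1
15 = 15·1 + 0  (stop)
So 54721/2334 = [23; 2, 4, 17, 15].

[23; 2, 4, 17, 15]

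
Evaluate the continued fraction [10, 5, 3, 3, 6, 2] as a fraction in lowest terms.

Using pₖ = aₖpₖ₋₁ + pₖ₋₂ and qₖ = aₖqₖ₋₁ + qₖ₋₂:
  k=0: a=10, p=10, q=1
  k=1: a=5, p=51, q=5
  k=2: a=3, p=163, q=16
  k=3: a=3, p=540, q=53
  k=4: a=6, p=3403, q=334
  k=5: a=2, p=7346, q=721

7346/721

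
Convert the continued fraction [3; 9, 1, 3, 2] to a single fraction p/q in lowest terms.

Fold from the inside: start with 2/1.
  3 + 1/2 = 7/2
  1 + 2/7 = 9/7
  9 + 7/9 = 88/9
  3 + 9/88 = 273/88

273/88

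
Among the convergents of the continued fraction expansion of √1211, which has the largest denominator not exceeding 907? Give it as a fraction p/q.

12145/349

√1211 = [34; 1, 3, 1, 68, …] (period length 4).
Convergents:
  p_0/q_0 = 34/1
  p_1/q_1 = 35/1
  p_2/q_2 = 139/4
  p_3/q_3 = 174/5
  p_4/q_4 = 11971/344
  p_5/q_5 = 12145/349
  p_6/q_6 = 48406/1391
q_5 = 349 ≤ 907 < 1391 = q_6, so the answer is 12145/349.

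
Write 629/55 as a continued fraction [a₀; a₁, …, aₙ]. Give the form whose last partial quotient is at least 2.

[11; 2, 3, 2, 3]

629 = 11*55 + 24
55 = 2*24 + 7
24 = 3*7 + 3
7 = 2*3 + 1
3 = 3*1 + 0  (stop)
So 629/55 = [11; 2, 3, 2, 3].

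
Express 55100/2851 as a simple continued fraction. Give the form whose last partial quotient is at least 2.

[19; 3, 16, 19, 3]

55100 = 19·2851 + 931
2851 = 3·931 + 58
931 = 16·58 + 3
58 = 19·3 + 1
3 = 3·1 + 0  (stop)
So 55100/2851 = [19; 3, 16, 19, 3].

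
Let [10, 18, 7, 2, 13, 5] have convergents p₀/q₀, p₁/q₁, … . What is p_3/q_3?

2735/272

Using pₖ = aₖpₖ₋₁ + pₖ₋₂, qₖ = aₖqₖ₋₁ + qₖ₋₂ (with p₋₁=1, p₋₂=0, q₋₁=0, q₋₂=1):
  k=0: a=10, p=10, q=1
  k=1: a=18, p=181, q=18
  k=2: a=7, p=1277, q=127
  k=3: a=2, p=2735, q=272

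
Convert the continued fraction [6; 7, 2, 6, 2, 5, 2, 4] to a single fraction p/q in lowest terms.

68173/11114

Fold from the inside: start with 4/1.
  2 + 1/4 = 9/4
  5 + 4/9 = 49/9
  2 + 9/49 = 107/49
  6 + 49/107 = 691/107
  2 + 107/691 = 1489/691
  7 + 691/1489 = 11114/1489
  6 + 1489/11114 = 68173/11114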